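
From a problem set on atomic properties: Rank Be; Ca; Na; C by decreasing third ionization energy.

Be > Na > Ca > C

The third ionization energy removes an electron from the +2 ion. For each element: Be²⁺ is the bare [He] core; Ca²⁺ is the bare [Ar] core; Na²⁺ is already 1 electron into the core; C²⁺ still has 2 valence electrons.
Core electrons are held far more tightly than valence electrons, so Ca, Na and Be top the IE_3 order.
Tabulated IE_3 (kJ/mol): Be 14849, Ca 4912, Na 6910, C 4620.
Overall IE_3 order: C < Ca < Na < Be.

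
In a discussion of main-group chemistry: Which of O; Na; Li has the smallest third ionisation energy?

O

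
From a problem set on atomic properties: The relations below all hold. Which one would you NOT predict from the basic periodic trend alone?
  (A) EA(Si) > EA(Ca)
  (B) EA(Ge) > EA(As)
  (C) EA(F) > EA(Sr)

The general trend: electron affinity increases across a period and decreases down a group.
(A) Si (period 3, group 14) vs Ca (period 4, group 2): the stated order agrees with the simple trend.
(B) Ge (period 4, group 14) vs As (period 4, group 15): the stated order contradicts the simple trend.
(C) F (period 2, group 17) vs Sr (period 5, group 2): the stated order agrees with the simple trend.
The exception is (B): adding an electron to As's half-filled 4p³ is unfavourable, so Ge (4p²) has the more exothermic EA.

(B)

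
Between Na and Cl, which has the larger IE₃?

IE_3 is the cost of taking one more electron from the +2 cation: Na²⁺ is already 1 electron into the core; Cl²⁺ still has 5 valence electrons.
Pulling an electron out of a noble-gas core costs far more than removing a remaining valence electron, so Na sits at the high end of IE_3.
Approximate IE_3 values (kJ/mol): Na 6910, Cl 3822.
Putting it together, IE_3: Cl < Na.

Na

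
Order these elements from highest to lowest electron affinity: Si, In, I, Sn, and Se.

I, Se, Si, Sn, In

Si is in period 3, group 14; Se is in period 4, group 16; In is in period 5, group 13; Sn is in period 5, group 14; I is in period 5, group 17.
Electron affinity generally becomes more exothermic across a period toward the halogens and less exothermic down a group.
Neither a single period nor a single group — weigh both effects.
Sn > In: both are in period 5; the period trend gives Sn the larger value.
Si > Sn: they share group 14; the group trend gives Si the larger value.
Se > Si: period and group pull opposite ways; the across-period shift dominates (195 vs 134 kJ/mol).
I > Se: the two effects oppose for this pair; the across-period effect wins (295 vs 195 kJ/mol).
Tabulated electron affinity (kJ/mol): Si 134, Se 195, In 29, Sn 107, I 295.
So from highest to lowest: I > Se > Si > Sn > In.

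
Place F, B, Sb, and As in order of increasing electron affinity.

B is in period 2, group 13; F is in period 2, group 17; As is in period 4, group 15; Sb is in period 5, group 15.
Adding an electron releases more energy for atoms nearer the top right (short of the noble gases).
These span different periods and groups, so the two trends combine.
As > B: period and group pull opposite ways; the across-period shift dominates (78 vs 27 kJ/mol).
Sb > As: this pair runs against the simple trend — see the exception note.
F > Sb: both effects reinforce here, so F is clearly the higher of the two.
Note the exception: Sb has a higher electron affinity than As, contrary to the simple trend — both are half-filled np³, but the pairing/repulsion penalty for the added electron shrinks as the p orbitals become larger and more diffuse down the group, and for Sb that outweighs the weaker nuclear attraction.
For reference (kJ/mol): B 27, F 328, As 78, Sb 103.
So from lowest to highest: B < As < Sb < F.

B < As < Sb < F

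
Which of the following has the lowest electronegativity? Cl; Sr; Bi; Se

Sr

Cl is in period 3, group 17; Se is in period 4, group 16; Sr is in period 5, group 2; Bi is in period 6, group 15.
Smaller atoms with higher effective nuclear charge are more electronegative.
These span different periods and groups, so the two trends combine.
Bi > Sr: the two effects oppose for this pair; the across-period effect wins (2.02 vs 0.95).
Se > Bi: relative to Bi, both the across-period and down-group shifts push Se's electronegativity up.
Cl > Se: both effects reinforce here, so Cl is clearly the higher of the two.
For reference (Pauling): Cl 3.16, Se 2.55, Sr 0.95, Bi 2.02.
The lowest electronegativity among these belongs to Sr.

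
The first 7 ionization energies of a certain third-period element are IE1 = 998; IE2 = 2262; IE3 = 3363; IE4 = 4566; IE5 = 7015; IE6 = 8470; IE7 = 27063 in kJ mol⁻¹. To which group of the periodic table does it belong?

Look for the largest jump between consecutive ionization energies: IE7/IE6 ≈ 3.2, far larger than any earlier ratio.
That jump marks the point where a core electron is being removed. So the atom has 6 valence electrons.
A main-group element with 6 valence electrons is in group 16.

Group 16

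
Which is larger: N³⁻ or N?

N³⁻

Forming N³⁻ adds 3 electrons to N. More electron–electron repulsion in the same shell, with unchanged nuclear charge, lets the cloud expand.
An anion is larger than its parent atom: N³⁻ > N.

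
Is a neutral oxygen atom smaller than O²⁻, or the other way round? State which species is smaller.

Forming O²⁻ adds 2 electrons to O. More electron–electron repulsion in the same shell, with unchanged nuclear charge, lets the cloud expand.
An anion is larger than its parent atom: O²⁻ > O.

O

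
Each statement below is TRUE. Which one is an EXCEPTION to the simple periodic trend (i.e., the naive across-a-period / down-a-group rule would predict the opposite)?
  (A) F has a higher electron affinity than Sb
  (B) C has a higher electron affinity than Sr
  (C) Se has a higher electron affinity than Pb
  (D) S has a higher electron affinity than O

(D)

The general trend: electron affinity increases across a period and decreases down a group.
(A) F (period 2, group 17) vs Sb (period 5, group 15): the stated order agrees with the simple trend.
(B) C (period 2, group 14) vs Sr (period 5, group 2): the stated order agrees with the simple trend.
(C) Se (period 4, group 16) vs Pb (period 6, group 14): the stated order agrees with the simple trend.
(D) S (period 3, group 16) vs O (period 2, group 16): the stated order contradicts the simple trend.
The exception is (D): the compact 2p subshell of O repels the added electron more than S's larger 3p does.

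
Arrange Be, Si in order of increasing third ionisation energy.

Si < Be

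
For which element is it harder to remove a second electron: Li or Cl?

Li

The second ionization energy removes an electron from the +1 ion. For each element: Li⁺ is the bare [He] core; Cl⁺ still has 6 valence electrons.
Breaking into a closed-shell core is much more expensive than removing a leftover valence electron — Li has the largest IE_2 here.
Tabulated IE_2 (kJ/mol): Li 7298, Cl 2298.
So the second ionization energies run Cl < Li.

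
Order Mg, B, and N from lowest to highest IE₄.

IE_4 is the cost of taking one more electron from the +3 cation: Mg³⁺ is already 1 electron into the core; B³⁺ is the bare [He] core; N³⁺ still has 2 valence electrons.
Pulling an electron out of a noble-gas core costs far more than removing a remaining valence electron, so Mg and B sit at the high end of IE_4.
The numbers (kJ/mol): Mg 10543, B 25026, N 7475.
So the fourth ionization energies run N < Mg < B.

N < Mg < B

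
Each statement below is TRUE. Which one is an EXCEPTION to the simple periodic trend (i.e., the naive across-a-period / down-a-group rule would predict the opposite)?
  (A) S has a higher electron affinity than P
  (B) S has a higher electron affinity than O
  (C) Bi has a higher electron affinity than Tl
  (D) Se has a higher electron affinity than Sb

The general trend: electron affinity increases across a period and decreases down a group.
(A) S (period 3, group 16) vs P (period 3, group 15): the stated order agrees with the simple trend.
(B) S (period 3, group 16) vs O (period 2, group 16): the stated order contradicts the simple trend.
(C) Bi (period 6, group 15) vs Tl (period 6, group 13): the stated order agrees with the simple trend.
(D) Se (period 4, group 16) vs Sb (period 5, group 15): the stated order agrees with the simple trend.
The exception is (B): the compact 2p subshell of O repels the added electron more than S's larger 3p does.

(B)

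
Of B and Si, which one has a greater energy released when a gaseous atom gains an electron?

Si

B is in period 2, group 13; Si is in period 3, group 14.
Atoms with high Z_eff and room in the valence shell (especially the halogens) have the most exothermic electron affinities.
A diagonal step moves right (one effect) and down (the opposite effect) at once.
Si > B: period and group pull opposite ways; the across-period shift dominates (134 vs 27 kJ/mol).
For reference (kJ/mol): B 27, Si 134.
So Si has the greater energy released when a gaseous atom gains an electron (Si > B).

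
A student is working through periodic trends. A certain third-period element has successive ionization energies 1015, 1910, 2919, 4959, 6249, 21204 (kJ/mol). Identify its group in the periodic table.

Group 15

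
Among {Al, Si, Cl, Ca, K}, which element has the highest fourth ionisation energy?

Consider each +3 ion: Al³⁺ is the bare [Ne] core; Si³⁺ still has 1 valence electron; Cl³⁺ still has 4 valence electrons; Ca³⁺ is already 1 electron into the core; K³⁺ is already 2 electrons into the core.
Pulling an electron out of a noble-gas core costs far more than removing a remaining valence electron, so K, Ca and Al sit at the high end of IE_4.
Valence configurations: Si³⁺ [Ne]3s¹, Cl³⁺ [Ne]3s²3p².
Tabulated IE_4 (kJ/mol): Al 11577, Si 4356, Cl 5159, Ca 6491, K 5877.
Hence IE_4: Si < Cl < K < Ca < Al.

Al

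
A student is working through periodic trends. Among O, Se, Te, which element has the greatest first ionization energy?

O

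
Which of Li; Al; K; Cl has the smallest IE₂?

After 1 electron has been removed, what remains? Li⁺ is the bare [He] core; Al⁺ still has 2 valence electrons; K⁺ is the bare [Ar] core; Cl⁺ still has 6 valence electrons.
Core electrons are held far more tightly than valence electrons, so K and Li top the IE_2 order.
Valence configurations: Al⁺ [Ne]3s², Cl⁺ [Ne]3s²3p⁴.
The numbers (kJ/mol): Li 7298, Al 1817, K 3052, Cl 2298.
Overall IE_2 order: Al < Cl < K < Li.

Al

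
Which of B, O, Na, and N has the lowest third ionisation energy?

B

IE_3 is the cost of taking one more electron from the +2 cation: B²⁺ still has 1 valence electron; O²⁺ still has 4 valence electrons; Na²⁺ is already 1 electron into the core; N²⁺ still has 3 valence electrons.
Core electrons are held far more tightly than valence electrons, so Na tops the IE_3 order.
Valence configurations: B²⁺ [He]2s¹, O²⁺ [He]2s²2p², N²⁺ [He]2s²2p¹.
Tabulated IE_3 (kJ/mol): B 3660, O 5300, Na 6910, N 4578.
Putting it together, IE_3: B < N < O < Na.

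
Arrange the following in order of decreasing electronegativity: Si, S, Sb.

EN rises left→right (higher Z_eff, smaller atoms) and falls top→bottom (larger, more shielded atoms).
Neither a single period nor a single group — weigh both effects.
Sb > Si: period and group pull opposite ways; the across-period shift dominates (2.05 vs 1.90).
S > Sb: both effects reinforce here, so S is clearly the higher of the two.
For reference (Pauling): Si 1.90, S 2.58, Sb 2.05.
So from highest to lowest: S > Sb > Si.

S > Sb > Si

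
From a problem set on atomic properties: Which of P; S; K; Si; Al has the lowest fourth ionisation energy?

Si

IE_4 is the cost of taking one more electron from the +3 cation: P³⁺ still has 2 valence electrons; S³⁺ still has 3 valence electrons; K³⁺ is already 2 electrons into the core; Si³⁺ still has 1 valence electron; Al³⁺ is the bare [Ne] core.
Core electrons are held far more tightly than valence electrons, so K and Al top the IE_4 order.
Valence configurations: P³⁺ [Ne]3s², S³⁺ [Ne]3s²3p¹, Si³⁺ [Ne]3s¹.
S³⁺ loses a lone 3p electron whereas P³⁺ must break into a filled 3s² pair, so IE_4(P) > IE_4(S) even though S has the higher nuclear charge.
Tabulated IE_4 (kJ/mol): P 4964, S 4556, K 5877, Si 4356, Al 11577.
Putting it together, IE_4: Si < S < P < K < Al.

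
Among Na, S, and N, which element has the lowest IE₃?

Consider each +2 ion: Na²⁺ is already 1 electron into the core; S²⁺ still has 4 valence electrons; N²⁺ still has 3 valence electrons.
Breaking into a closed-shell core is much more expensive than removing a leftover valence electron — Na has the largest IE_3 here.
Valence configurations: S²⁺ [Ne]3s²3p², N²⁺ [He]2s²2p¹.
The numbers (kJ/mol): Na 6910, S 3357, N 4578.
Putting it together, IE_3: S < N < Na.

S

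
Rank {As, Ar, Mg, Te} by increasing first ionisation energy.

Across a period the outer electron is held more tightly (higher IE₁); down a group it sits in a higher shell, more shielded, and comes off more easily.
Here both period and group differ, so the two effects have to be weighed against each other.
Te > Mg: period and group pull opposite ways; the across-period shift dominates (869 vs 738 kJ/mol).
As > Te: the two effects oppose for this pair; the down-group effect wins (947 vs 869 kJ/mol).
Ar > As: both effects reinforce here, so Ar is clearly the higher of the two.
Approximate values (kJ/mol): Mg 738, Ar 1521, As 947, Te 869.
So from lowest to highest: Mg < Te < As < Ar.

Mg, Te, As, Ar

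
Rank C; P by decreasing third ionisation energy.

C, P

IE_3 is the cost of taking one more electron from the +2 cation: C²⁺ still has 2 valence electrons; P²⁺ still has 3 valence electrons.
All are still removing valence electrons, so compare the +2 ions as you would atoms: IE_3 generally rises across a period (higher Z_eff) and falls down a group (larger shell), subject to the usual subshell exceptions.
Valence configurations: C²⁺ [He]2s², P²⁺ [Ne]3s²3p¹.
The numbers (kJ/mol): C 4620, P 2914.
Hence IE_3: P < C.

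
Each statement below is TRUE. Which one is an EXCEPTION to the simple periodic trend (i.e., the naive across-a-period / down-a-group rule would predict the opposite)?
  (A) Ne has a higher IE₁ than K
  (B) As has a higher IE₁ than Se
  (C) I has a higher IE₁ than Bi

(B)

The general trend: IE₁ increases across a period and decreases down a group.
(A) Ne (period 2, group 18) vs K (period 4, group 1): the stated order agrees with the simple trend.
(B) As (period 4, group 15) vs Se (period 4, group 16): the stated order contradicts the simple trend.
(C) I (period 5, group 17) vs Bi (period 6, group 15): the stated order agrees with the simple trend.
The exception is (B): Se (4p⁴) ionizes more easily than half-filled As (4p³).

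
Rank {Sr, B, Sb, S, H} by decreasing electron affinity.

EA tends to increase across a period and decrease down a group, though the pattern is less regular than for IE or radius.
Neither a single period nor a single group — weigh both effects.
B > Sr: relative to Sr, both the across-period and down-group shifts push B's electron affinity up.
H > B: period and group pull opposite ways; the down-group shift dominates (73 vs 27 kJ/mol).
Sb > H: period and group pull opposite ways; the across-period shift dominates (103 vs 73 kJ/mol).
S > Sb: both effects reinforce here, so S is clearly the higher of the two.
Tabulated electron affinity (kJ/mol): H 73, B 27, S 200, Sr 5, Sb 103.
So from highest to lowest: S > Sb > H > B > Sr.

S > Sb > H > B > Sr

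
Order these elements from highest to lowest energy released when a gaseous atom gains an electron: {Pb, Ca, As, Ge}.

Ca is in period 4, group 2; Ge is in period 4, group 14; As is in period 4, group 15; Pb is in period 6, group 14.
Electron affinity generally becomes more exothermic across a period toward the halogens and less exothermic down a group.
Here both period and group differ, so the two effects have to be weighed against each other.
Pb > Ca: period and group pull opposite ways; the across-period shift dominates (35 vs 2 kJ/mol).
As > Pb: both effects reinforce here, so As is clearly the higher of the two.
Ge > As: this pair runs against the simple trend — see the exception note.
Note the exception: Ge has a higher electron affinity than As, contrary to the simple trend — adding an electron to As's half-filled 4p³ is unfavourable, so Ge (4p²) has the more exothermic EA.
For reference (kJ/mol): Ca 2, Ge 119, As 78, Pb 35.
So from highest to lowest: Ge > As > Pb > Ca.

Ge > As > Pb > Ca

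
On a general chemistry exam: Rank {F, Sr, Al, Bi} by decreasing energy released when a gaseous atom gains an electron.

F is in period 2, group 17; Al is in period 3, group 13; Sr is in period 5, group 2; Bi is in period 6, group 15.
EA tends to increase across a period and decrease down a group, though the pattern is less regular than for IE or radius.
Neither a single period nor a single group — weigh both effects.
Al > Sr: relative to Sr, both the across-period and down-group shifts push Al's electron affinity up.
Bi > Al: the two effects oppose for this pair; the across-period effect wins (91 vs 42 kJ/mol).
F > Bi: relative to Bi, both the across-period and down-group shifts push F's electron affinity up.
Tabulated electron affinity (kJ/mol): F 328, Al 42, Sr 5, Bi 91.
So from highest to lowest: F > Bi > Al > Sr.

F > Bi > Al > Sr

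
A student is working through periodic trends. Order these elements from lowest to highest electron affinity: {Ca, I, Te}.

Ca is in period 4, group 2; Te is in period 5, group 16; I is in period 5, group 17.
Atoms with high Z_eff and room in the valence shell (especially the halogens) have the most exothermic electron affinities.
Neither a single period nor a single group — weigh both effects.
Te > Ca: the two effects oppose for this pair; the across-period effect wins (190 vs 2 kJ/mol).
I > Te: I lies to the right of Te in period 5, so the across-period effect alone puts I higher.
For reference (kJ/mol): Ca 2, Te 190, I 295.
So from lowest to highest: Ca < Te < I.

Ca < Te < I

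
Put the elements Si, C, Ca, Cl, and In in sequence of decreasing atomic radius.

Ca, In, Si, Cl, C

C is in period 2, group 14; Si is in period 3, group 14; Cl is in period 3, group 17; Ca is in period 4, group 2; In is in period 5, group 13.
Radius decreases left→right (rising Z_eff, same n) and increases top→bottom (higher n).
Here both period and group differ, so the two effects have to be weighed against each other.
Cl > C: the two effects oppose for this pair; the down-group effect wins (99 vs 75 pm).
Si > Cl: Si lies to the left of Cl in period 3, so the across-period effect alone puts Si larger.
In > Si: both effects reinforce here, so In is clearly the larger of the two.
Ca > In: period and group pull opposite ways; the across-period shift dominates (171 vs 142 pm).
Approximate values (pm): C 75, Si 116, Cl 99, Ca 171, In 142.
So from largest to smallest: Ca > In > Si > Cl > C.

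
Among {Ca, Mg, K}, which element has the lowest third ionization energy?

The third ionization energy removes an electron from the +2 ion. For each element: Ca²⁺ is the bare [Ar] core; Mg²⁺ is the bare [Ne] core; K²⁺ is already 1 electron into the core.
All of these are removing an electron from a noble-gas core or deeper; the smaller core (lower principal quantum number) is held far more tightly, and within a period the higher nuclear charge binds the same core more tightly.
Approximate IE_3 values (kJ/mol): Ca 4912, Mg 7733, K 4420.
So the third ionization energies run K < Ca < Mg.

K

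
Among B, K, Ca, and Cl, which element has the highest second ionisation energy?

K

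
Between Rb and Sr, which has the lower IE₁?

IE₁ increases left→right with effective nuclear charge and decreases top→bottom as the valence shell moves farther out.
All lie in period 5, so first ionization energy increases left to right.
So Rb has the lower IE₁ (Rb < Sr).

Rb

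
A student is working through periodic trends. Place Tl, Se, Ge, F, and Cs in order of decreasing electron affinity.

F > Se > Ge > Cs > Tl

F is in period 2, group 17; Ge is in period 4, group 14; Se is in period 4, group 16; Cs is in period 6, group 1; Tl is in period 6, group 13.
Adding an electron releases more energy for atoms nearer the top right (short of the noble gases).
Here both period and group differ, so the two effects have to be weighed against each other.
Cs > Tl: this pair runs against the simple trend — see the exception note.
Ge > Cs: relative to Cs, both the across-period and down-group shifts push Ge's electron affinity up.
Se > Ge: Se lies to the right of Ge in period 4, so the across-period effect alone puts Se higher.
F > Se: both effects reinforce here, so F is clearly the higher of the two.
Note the exception: Cs has a higher electron affinity than Tl, contrary to the simple trend — Tl's ns²np¹ configuration gives only a small electron affinity — the sparsely filled np subshell binds an added electron weakly.
Tabulated electron affinity (kJ/mol): F 328, Ge 119, Se 195, Cs 46, Tl 19.
So from highest to lowest: F > Se > Ge > Cs > Tl.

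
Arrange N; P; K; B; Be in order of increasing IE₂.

Be < P < B < N < K

IE_2 is the cost of taking one more electron from the +1 cation: N⁺ still has 4 valence electrons; P⁺ still has 4 valence electrons; K⁺ is the bare [Ar] core; B⁺ still has 2 valence electrons; Be⁺ still has 1 valence electron.
Core electrons are held far more tightly than valence electrons, so K tops the IE_2 order.
Valence configurations: N⁺ [He]2s²2p², P⁺ [Ne]3s²3p², B⁺ [He]2s², Be⁺ [He]2s¹.
Approximate IE_2 values (kJ/mol): N 2856, P 1907, K 3052, B 2427, Be 1757.
So the second ionization energies run Be < P < B < N < K.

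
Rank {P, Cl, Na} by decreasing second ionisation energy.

After 1 electron has been removed, what remains? P⁺ still has 4 valence electrons; Cl⁺ still has 6 valence electrons; Na⁺ is the bare [Ne] core.
Pulling an electron out of a noble-gas core costs far more than removing a remaining valence electron, so Na sits at the high end of IE_2.
Valence configurations: P⁺ [Ne]3s²3p², Cl⁺ [Ne]3s²3p⁴.
The numbers (kJ/mol): P 1907, Cl 2298, Na 4562.
Hence IE_2: P < Cl < Na.

Na, Cl, P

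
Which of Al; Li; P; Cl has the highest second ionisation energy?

The second ionization energy removes an electron from the +1 ion. For each element: Al⁺ still has 2 valence electrons; Li⁺ is the bare [He] core; P⁺ still has 4 valence electrons; Cl⁺ still has 6 valence electrons.
Pulling an electron out of a noble-gas core costs far more than removing a remaining valence electron, so Li sits at the high end of IE_2.
Valence configurations: Al⁺ [Ne]3s², P⁺ [Ne]3s²3p², Cl⁺ [Ne]3s²3p⁴.
Approximate IE_2 values (kJ/mol): Al 1817, Li 7298, P 1907, Cl 2298.
Overall IE_2 order: Al < P < Cl < Li.

Li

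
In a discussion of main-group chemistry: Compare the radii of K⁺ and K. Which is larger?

K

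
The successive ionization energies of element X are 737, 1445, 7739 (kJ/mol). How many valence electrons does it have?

Look for the largest jump between consecutive ionization energies: IE3/IE2 ≈ 5.4, far larger than any earlier ratio.
That jump marks the point where a core electron is being removed. So the atom has 2 valence electrons.

2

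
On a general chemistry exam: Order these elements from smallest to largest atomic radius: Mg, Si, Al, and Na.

Si < Al < Mg < Na

Na is in period 3, group 1; Mg is in period 3, group 2; Al is in period 3, group 13; Si is in period 3, group 14.
Across a period the added protons contract the valence shell; down a group each new principal shell makes the atom larger.
All lie in period 3, so atomic radius increases right to left.
So from smallest to largest: Si < Al < Mg < Na.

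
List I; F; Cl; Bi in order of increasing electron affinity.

EA tends to increase across a period and decrease down a group, though the pattern is less regular than for IE or radius.
Neither a single period nor a single group — weigh both effects.
I > Bi: relative to Bi, both the across-period and down-group shifts push I's electron affinity up.
F > I: F sits above I in group 17, so the down-group effect alone puts F higher.
Cl > F: this pair runs against the simple trend — see the exception note.
Note the exception: Cl has a higher electron affinity than F, contrary to the simple trend — F's small 2p subshell makes the incoming electron feel strong e⁻–e⁻ repulsion, so Cl actually releases more energy on gaining an electron.
For reference (kJ/mol): F 328, Cl 349, I 295, Bi 91.
So from lowest to highest: Bi < I < F < Cl.

Bi < I < F < Cl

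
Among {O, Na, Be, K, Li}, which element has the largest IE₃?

Be

Consider each +2 ion: O²⁺ still has 4 valence electrons; Na²⁺ is already 1 electron into the core; Be²⁺ is the bare [He] core; K²⁺ is already 1 electron into the core; Li²⁺ is already 1 electron into the core.
Usually core removal costs more than valence removal, but here the competition is close: a tightly held n=2 valence electron can cost more to remove than an n=3 core electron, so the actual values have to decide it.
Tabulated IE_3 (kJ/mol): O 5300, Na 6910, Be 14849, K 4420, Li 11815.
Hence IE_3: K < O < Na < Li < Be.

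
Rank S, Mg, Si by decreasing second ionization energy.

S > Si > Mg

After 1 electron has been removed, what remains? S⁺ still has 5 valence electrons; Mg⁺ still has 1 valence electron; Si⁺ still has 3 valence electrons.
All are still removing valence electrons, so compare the +1 ions as you would atoms: IE_2 generally rises across a period (higher Z_eff) and falls down a group (larger shell), subject to the usual subshell exceptions.
Valence configurations: S⁺ [Ne]3s²3p³, Mg⁺ [Ne]3s¹, Si⁺ [Ne]3s²3p¹.
Tabulated IE_2 (kJ/mol): S 2252, Mg 1451, Si 1577.
Overall IE_2 order: Mg < Si < S.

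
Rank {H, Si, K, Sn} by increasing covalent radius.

H < Si < Sn < K

Radius decreases left→right (rising Z_eff, same n) and increases top→bottom (higher n).
Here both period and group differ, so the two effects have to be weighed against each other.
Si > H: the two effects oppose for this pair; the down-group effect wins (116 vs 32 pm).
Sn > Si: Sn sits below Si in group 14, so the down-group effect alone puts Sn larger.
K > Sn: period and group pull opposite ways; the across-period shift dominates (196 vs 140 pm).
Tabulated atomic radius (pm): H 32, Si 116, K 196, Sn 140.
So from smallest to largest: H < Si < Sn < K.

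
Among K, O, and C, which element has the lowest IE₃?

K

Consider each +2 ion: K²⁺ is already 1 electron into the core; O²⁺ still has 4 valence electrons; C²⁺ still has 2 valence electrons.
Usually core removal costs more than valence removal, but here the competition is close: a tightly held n=2 valence electron can cost more to remove than an n=3 core electron, so the actual values have to decide it.
Valence configurations: O²⁺ [He]2s²2p², C²⁺ [He]2s².
The numbers (kJ/mol): K 4420, O 5300, C 4620.
So the third ionization energies run K < C < O.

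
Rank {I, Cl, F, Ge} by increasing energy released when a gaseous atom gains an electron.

Ge < I < F < Cl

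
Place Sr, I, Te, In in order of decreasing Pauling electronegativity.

I > Te > In > Sr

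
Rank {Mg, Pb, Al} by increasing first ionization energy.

Al, Pb, Mg

Mg is in period 3, group 2; Al is in period 3, group 13; Pb is in period 6, group 14.
Removing the outermost electron gets harder across a period and easier down a group.
Neither a single period nor a single group — weigh both effects.
Pb > Al: period and group pull opposite ways; the across-period shift dominates (716 vs 578 kJ/mol).
Mg > Pb: the two effects oppose for this pair; the down-group effect wins (738 vs 716 kJ/mol).
Note the exception: Mg has a higher first ionization energy than Al, contrary to the simple trend — Al's single 3p electron is easier to remove than one from Mg's filled 3s².
Approximate values (kJ/mol): Mg 738, Al 578, Pb 716.
So from lowest to highest: Al < Pb < Mg.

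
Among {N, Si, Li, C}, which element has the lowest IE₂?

Si

The second ionization energy removes an electron from the +1 ion. For each element: N⁺ still has 4 valence electrons; Si⁺ still has 3 valence electrons; Li⁺ is the bare [He] core; C⁺ still has 3 valence electrons.
Pulling an electron out of a noble-gas core costs far more than removing a remaining valence electron, so Li sits at the high end of IE_2.
Valence configurations: N⁺ [He]2s²2p², Si⁺ [Ne]3s²3p¹, C⁺ [He]2s²2p¹.
Tabulated IE_2 (kJ/mol): N 2856, Si 1577, Li 7298, C 2353.
Putting it together, IE_2: Si < C < N < Li.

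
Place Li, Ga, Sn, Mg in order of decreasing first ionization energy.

First ionization energy rises across a period (greater Z_eff holds electrons more tightly) and falls down a group (valence electrons are farther from the nucleus).
These sit on a diagonal, where the across-period and down-group effects partly cancel.
Ga > Li: period and group pull opposite ways; the across-period shift dominates (579 vs 520 kJ/mol).
Sn > Ga: period and group pull opposite ways; the across-period shift dominates (709 vs 579 kJ/mol).
Mg > Sn: the two effects oppose for this pair; the down-group effect wins (738 vs 709 kJ/mol).
Tabulated first ionization energy (kJ/mol): Li 520, Mg 738, Ga 579, Sn 709.
So from highest to lowest: Mg > Sn > Ga > Li.

Mg > Sn > Ga > Li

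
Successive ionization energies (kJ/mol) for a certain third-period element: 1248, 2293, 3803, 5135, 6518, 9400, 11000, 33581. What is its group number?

Look for the largest jump between consecutive ionization energies: IE8/IE7 ≈ 3.1, far larger than any earlier ratio.
That jump marks the point where a core electron is being removed. So the atom has 7 valence electrons.
A main-group element with 7 valence electrons is in group 17.

Group 17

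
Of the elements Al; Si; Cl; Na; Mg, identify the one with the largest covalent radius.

Na is in period 3, group 1; Mg is in period 3, group 2; Al is in period 3, group 13; Si is in period 3, group 14; Cl is in period 3, group 17.
Across a period the added protons contract the valence shell; down a group each new principal shell makes the atom larger.
All lie in period 3, so atomic radius increases right to left.
The largest covalent radius among these belongs to Na.

Na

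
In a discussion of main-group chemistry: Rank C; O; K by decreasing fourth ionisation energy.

The fourth ionization energy removes an electron from the +3 ion. For each element: C³⁺ still has 1 valence electron; O³⁺ still has 3 valence electrons; K³⁺ is already 2 electrons into the core.
Usually core removal costs more than valence removal, but here the competition is close: a tightly held n=2 valence electron can cost more to remove than an n=3 core electron, so the actual values have to decide it.
Valence configurations: C³⁺ [He]2s¹, O³⁺ [He]2s²2p¹.
Tabulated IE_4 (kJ/mol): C 6223, O 7469, K 5877.
Hence IE_4: K < C < O.

O > C > K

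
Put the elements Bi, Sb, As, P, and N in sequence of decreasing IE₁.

N > P > As > Sb > Bi

Removing the outermost electron gets harder across a period and easier down a group.
All are in group 15, so first ionization energy increases up the group.
So from highest to lowest: N > P > As > Sb > Bi.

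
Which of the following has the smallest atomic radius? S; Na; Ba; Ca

S

Na is in period 3, group 1; S is in period 3, group 16; Ca is in period 4, group 2; Ba is in period 6, group 2.
Atomic radius shrinks across a period as nuclear charge pulls the same shell inward, and grows down a group as new shells are added.
These span different periods and groups, so the two trends combine.
Na > S: Na lies to the left of S in period 3, so the across-period effect alone puts Na larger.
Ca > Na: period and group pull opposite ways; the down-group shift dominates (171 vs 155 pm).
Ba > Ca: Ba sits below Ca in group 2, so the down-group effect alone puts Ba larger.
Tabulated atomic radius (pm): Na 155, S 103, Ca 171, Ba 196.
The smallest atomic radius among these belongs to S.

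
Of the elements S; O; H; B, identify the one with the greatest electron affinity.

S

EA tends to increase across a period and decrease down a group, though the pattern is less regular than for IE or radius.
Neither a single period nor a single group — weigh both effects.
H > B: period and group pull opposite ways; the down-group shift dominates (73 vs 27 kJ/mol).
O > H: the two effects oppose for this pair; the across-period effect wins (141 vs 73 kJ/mol).
S > O: this pair runs against the simple trend — see the exception note.
Note the exception: S has a higher electron affinity than O, contrary to the simple trend — the compact 2p subshell of O repels the added electron more than S's larger 3p does.
Approximate values (kJ/mol): H 73, B 27, O 141, S 200.
The greatest electron affinity among these belongs to S.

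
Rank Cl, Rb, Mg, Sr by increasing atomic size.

Cl < Mg < Sr < Rb

Mg is in period 3, group 2; Cl is in period 3, group 17; Rb is in period 5, group 1; Sr is in period 5, group 2.
Across a period the added protons contract the valence shell; down a group each new principal shell makes the atom larger.
Neither a single period nor a single group — weigh both effects.
Mg > Cl: Mg lies to the left of Cl in period 3, so the across-period effect alone puts Mg larger.
Sr > Mg: Sr sits below Mg in group 2, so the down-group effect alone puts Sr larger.
Rb > Sr: both are in period 5; the period trend gives Rb the larger value.
Approximate values (pm): Mg 139, Cl 99, Rb 210, Sr 185.
So from smallest to largest: Cl < Mg < Sr < Rb.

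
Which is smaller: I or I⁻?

Forming I⁻ adds 1 electron to I. More electron–electron repulsion in the same shell, with unchanged nuclear charge, lets the cloud expand.
An anion is larger than its parent atom: I⁻ > I.

I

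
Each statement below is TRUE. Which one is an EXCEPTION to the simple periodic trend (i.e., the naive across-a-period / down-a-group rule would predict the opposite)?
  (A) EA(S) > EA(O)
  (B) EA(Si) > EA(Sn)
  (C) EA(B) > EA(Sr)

The general trend: electron affinity increases across a period and decreases down a group.
(A) S (period 3, group 16) vs O (period 2, group 16): the stated order contradicts the simple trend.
(B) Si (period 3, group 14) vs Sn (period 5, group 14): the stated order agrees with the simple trend.
(C) B (period 2, group 13) vs Sr (period 5, group 2): the stated order agrees with the simple trend.
The exception is (A): the compact 2p subshell of O repels the added electron more than S's larger 3p does.

(A)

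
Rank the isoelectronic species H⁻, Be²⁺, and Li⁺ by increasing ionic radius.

All of these have 2 electrons, so size is governed by nuclear charge alone: the more protons, the stronger the pull on the same electron cloud, and the smaller the ion.
Nuclear charges: Be²⁺ (Z=4), Li⁺ (Z=3), H⁻ (Z=1).
Smallest to largest: Be²⁺ < Li⁺ < H⁻.

Be²⁺ < Li⁺ < H⁻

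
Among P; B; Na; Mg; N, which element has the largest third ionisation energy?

Mg

IE_3 is the cost of taking one more electron from the +2 cation: P²⁺ still has 3 valence electrons; B²⁺ still has 1 valence electron; Na²⁺ is already 1 electron into the core; Mg²⁺ is the bare [Ne] core; N²⁺ still has 3 valence electrons.
Core electrons are held far more tightly than valence electrons, so Na and Mg top the IE_3 order.
Valence configurations: P²⁺ [Ne]3s²3p¹, B²⁺ [He]2s¹, N²⁺ [He]2s²2p¹.
Approximate IE_3 values (kJ/mol): P 2914, B 3660, Na 6910, Mg 7733, N 4578.
Hence IE_3: P < B < N < Na < Mg.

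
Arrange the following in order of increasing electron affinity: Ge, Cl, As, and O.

As < Ge < O < Cl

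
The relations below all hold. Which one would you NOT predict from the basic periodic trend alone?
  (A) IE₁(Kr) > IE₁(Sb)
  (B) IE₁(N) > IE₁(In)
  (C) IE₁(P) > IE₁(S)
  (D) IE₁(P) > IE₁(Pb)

(C)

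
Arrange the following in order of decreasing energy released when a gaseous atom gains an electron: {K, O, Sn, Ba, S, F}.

O is in period 2, group 16; F is in period 2, group 17; S is in period 3, group 16; K is in period 4, group 1; Sn is in period 5, group 14; Ba is in period 6, group 2.
Adding an electron releases more energy for atoms nearer the top right (short of the noble gases).
Neither a single period nor a single group — weigh both effects.
K > Ba: period and group pull opposite ways; the down-group shift dominates (48 vs 14 kJ/mol).
Sn > K: the two effects oppose for this pair; the across-period effect wins (107 vs 48 kJ/mol).
O > Sn: relative to Sn, both the across-period and down-group shifts push O's electron affinity up.
S > O: this pair runs against the simple trend — see the exception note.
F > S: relative to S, both the across-period and down-group shifts push F's electron affinity up.
Note the exception: S has a higher electron affinity than O, contrary to the simple trend — the compact 2p subshell of O repels the added electron more than S's larger 3p does.
Tabulated electron affinity (kJ/mol): O 141, F 328, S 200, K 48, Sn 107, Ba 14.
So from highest to lowest: F > S > O > Sn > K > Ba.

F > S > O > Sn > K > Ba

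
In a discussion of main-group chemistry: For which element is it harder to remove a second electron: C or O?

O

IE_2 is the cost of taking one more electron from the +1 cation: C⁺ still has 3 valence electrons; O⁺ still has 5 valence electrons.
All are still removing valence electrons, so compare the +1 ions as you would atoms: IE_2 generally rises across a period (higher Z_eff) and falls down a group (larger shell), subject to the usual subshell exceptions.
Valence configurations: C⁺ [He]2s²2p¹, O⁺ [He]2s²2p³.
Approximate IE_2 values (kJ/mol): C 2353, O 3388.
So the second ionization energies run C < O.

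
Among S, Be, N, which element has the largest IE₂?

N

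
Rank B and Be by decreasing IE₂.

The second ionization energy removes an electron from the +1 ion. For each element: B⁺ still has 2 valence electrons; Be⁺ still has 1 valence electron.
All are still removing valence electrons, so compare the +1 ions as you would atoms: IE_2 generally rises across a period (higher Z_eff) and falls down a group (larger shell), subject to the usual subshell exceptions.
Valence configurations: B⁺ [He]2s², Be⁺ [He]2s¹.
Tabulated IE_2 (kJ/mol): B 2427, Be 1757.
Overall IE_2 order: Be < B.

B > Be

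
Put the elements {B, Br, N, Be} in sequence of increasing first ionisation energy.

B < Be < Br < N

Be is in period 2, group 2; B is in period 2, group 13; N is in period 2, group 15; Br is in period 4, group 17.
First ionization energy rises across a period (greater Z_eff holds electrons more tightly) and falls down a group (valence electrons are farther from the nucleus).
Here both period and group differ, so the two effects have to be weighed against each other.
Be > B: this pair runs against the simple trend — see the exception note.
Br > Be: the two effects oppose for this pair; the across-period effect wins (1140 vs 900 kJ/mol).
N > Br: period and group pull opposite ways; the down-group shift dominates (1402 vs 1140 kJ/mol).
Note the exception: Be has a higher first ionization energy than B, contrary to the simple trend — removing B's lone 2p electron is easier than breaking Be's filled 2s².
For reference (kJ/mol): Be 900, B 801, N 1402, Br 1140.
So from lowest to highest: B < Be < Br < N.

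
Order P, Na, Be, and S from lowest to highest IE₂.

Be, P, S, Na

After 1 electron has been removed, what remains? P⁺ still has 4 valence electrons; Na⁺ is the bare [Ne] core; Be⁺ still has 1 valence electron; S⁺ still has 5 valence electrons.
Pulling an electron out of a noble-gas core costs far more than removing a remaining valence electron, so Na sits at the high end of IE_2.
Valence configurations: P⁺ [Ne]3s²3p², Be⁺ [He]2s¹, S⁺ [Ne]3s²3p³.
Tabulated IE_2 (kJ/mol): P 1907, Na 4562, Be 1757, S 2252.
So the second ionization energies run Be < P < S < Na.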